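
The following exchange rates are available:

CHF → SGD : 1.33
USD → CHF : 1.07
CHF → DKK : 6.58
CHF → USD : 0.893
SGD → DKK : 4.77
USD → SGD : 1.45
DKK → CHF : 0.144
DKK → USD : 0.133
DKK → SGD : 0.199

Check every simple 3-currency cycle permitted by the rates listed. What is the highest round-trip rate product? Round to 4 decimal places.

USD→CHF→DKK→USD: 1.07 × 6.58 × 0.133 = 0.93640
USD→SGD→DKK→USD: 1.45 × 4.77 × 0.133 = 0.91989
SGD→DKK→CHF→SGD: 4.77 × 0.144 × 1.33 = 0.91355
Maximum is USD→CHF→DKK→USD at 0.9364; no arbitrage — every cycle loses value.

0.9364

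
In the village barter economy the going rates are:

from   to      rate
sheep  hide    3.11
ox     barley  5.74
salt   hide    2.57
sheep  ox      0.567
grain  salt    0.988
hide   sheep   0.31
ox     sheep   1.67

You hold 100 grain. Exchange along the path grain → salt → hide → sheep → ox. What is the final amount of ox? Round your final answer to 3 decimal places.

44.631

100 grain × 0.988 = 98.8 salt
98.8 salt × 2.57 = 253.916 hide
253.916 hide × 0.31 = 78.71396 sheep
78.71396 sheep × 0.567 = 44.63081532 ox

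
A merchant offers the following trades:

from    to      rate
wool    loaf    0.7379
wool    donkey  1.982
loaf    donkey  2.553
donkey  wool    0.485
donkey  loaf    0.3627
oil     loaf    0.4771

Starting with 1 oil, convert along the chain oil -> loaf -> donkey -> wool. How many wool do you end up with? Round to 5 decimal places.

0.59075

1 oil × 0.4771 = 0.4771 loaf
0.4771 loaf × 2.553 = 1.2180363 donkey
1.2180363 donkey × 0.485 = 0.5907476055 wool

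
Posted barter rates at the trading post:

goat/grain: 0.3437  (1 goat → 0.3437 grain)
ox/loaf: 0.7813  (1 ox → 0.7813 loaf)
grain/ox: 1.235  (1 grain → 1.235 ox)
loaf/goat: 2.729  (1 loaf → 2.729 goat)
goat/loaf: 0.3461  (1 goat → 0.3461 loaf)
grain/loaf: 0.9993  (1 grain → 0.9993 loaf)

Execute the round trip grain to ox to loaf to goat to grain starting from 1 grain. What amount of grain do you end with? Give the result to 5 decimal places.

1 grain × 1.235 = 1.235 ox
1.235 ox × 0.7813 = 0.9649055 loaf
0.9649055 loaf × 2.729 = 2.6332271095 goat
2.6332271095 goat × 0.3437 = 0.90504015753515 grain

0.90504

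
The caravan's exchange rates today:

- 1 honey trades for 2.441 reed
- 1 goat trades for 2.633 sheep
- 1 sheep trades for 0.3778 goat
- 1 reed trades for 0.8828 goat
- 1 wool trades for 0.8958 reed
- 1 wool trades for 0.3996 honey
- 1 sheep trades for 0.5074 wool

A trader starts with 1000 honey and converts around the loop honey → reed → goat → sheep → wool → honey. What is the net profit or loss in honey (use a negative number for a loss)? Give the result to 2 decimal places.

150.42

1000 honey × 2.441 = 2441 reed
2441 reed × 0.8828 = 2154.9148 goat
2154.9148 goat × 2.633 = 5673.8906684 sheep
5673.8906684 sheep × 0.5074 = 2878.93212514616 wool
2878.93212514616 wool × 0.3996 = 1150.421277208405536 honey
Net change: 1150.421277208405536 − 1000 = 150.421277208405536 honey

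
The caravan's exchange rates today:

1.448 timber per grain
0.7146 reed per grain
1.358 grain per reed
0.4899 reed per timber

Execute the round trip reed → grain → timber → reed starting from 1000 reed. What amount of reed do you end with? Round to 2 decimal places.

1000 reed × 1.358 = 1358 grain
1358 grain × 1.448 = 1966.384 timber
1966.384 timber × 0.4899 = 963.3315216 reed

963.33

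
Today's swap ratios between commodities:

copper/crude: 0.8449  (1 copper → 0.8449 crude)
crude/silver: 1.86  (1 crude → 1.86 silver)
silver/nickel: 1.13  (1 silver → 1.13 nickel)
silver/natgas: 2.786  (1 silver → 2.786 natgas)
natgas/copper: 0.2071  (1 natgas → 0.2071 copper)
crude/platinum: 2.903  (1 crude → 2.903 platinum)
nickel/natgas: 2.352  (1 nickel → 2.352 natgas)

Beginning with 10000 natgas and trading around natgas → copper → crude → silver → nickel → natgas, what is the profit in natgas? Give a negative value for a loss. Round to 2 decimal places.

10000 natgas × 0.2071 = 2071 copper
2071 copper × 0.8449 = 1749.7879 crude
1749.7879 crude × 1.86 = 3254.605494 silver
3254.605494 silver × 1.13 = 3677.70420822 nickel
3677.70420822 nickel × 2.352 = 8649.96029773344 natgas
Net change: 8649.96029773344 − 10000 = -1350.03970226656 natgas

-1350.04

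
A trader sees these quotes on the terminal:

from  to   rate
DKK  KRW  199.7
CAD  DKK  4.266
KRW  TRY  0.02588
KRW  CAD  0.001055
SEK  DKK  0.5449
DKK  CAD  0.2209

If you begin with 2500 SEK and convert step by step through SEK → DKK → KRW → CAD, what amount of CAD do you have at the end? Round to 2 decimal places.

287.00

2500 SEK × 0.5449 = 1362.25 DKK
1362.25 DKK × 199.7 = 272041.325 KRW
272041.325 KRW × 0.001055 = 287.003597875 CAD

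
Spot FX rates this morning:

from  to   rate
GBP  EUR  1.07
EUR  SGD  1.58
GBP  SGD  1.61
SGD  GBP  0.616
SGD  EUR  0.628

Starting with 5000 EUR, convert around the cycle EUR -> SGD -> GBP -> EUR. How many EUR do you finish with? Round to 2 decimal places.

5000 EUR × 1.58 = 7900 SGD
7900 SGD × 0.616 = 4866.4 GBP
4866.4 GBP × 1.07 = 5207.048 EUR

5207.05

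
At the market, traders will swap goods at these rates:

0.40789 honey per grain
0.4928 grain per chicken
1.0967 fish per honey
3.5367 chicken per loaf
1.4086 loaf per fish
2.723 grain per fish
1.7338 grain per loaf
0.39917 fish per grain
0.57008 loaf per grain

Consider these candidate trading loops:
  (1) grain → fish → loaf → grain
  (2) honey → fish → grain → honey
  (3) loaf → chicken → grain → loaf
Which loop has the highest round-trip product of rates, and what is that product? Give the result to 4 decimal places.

1.2181

(1) 0.39917 × 1.4086 × 1.7338 = 0.97487
(2) 1.0967 × 2.723 × 0.40789 = 1.21809
(3) 3.5367 × 0.4928 × 0.57008 = 0.99358
Highest is cycle (2) at 1.2181 (>1, arbitrage).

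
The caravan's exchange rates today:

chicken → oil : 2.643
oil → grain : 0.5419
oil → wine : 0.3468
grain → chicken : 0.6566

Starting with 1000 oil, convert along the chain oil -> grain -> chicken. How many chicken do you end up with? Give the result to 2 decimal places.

355.81

1000 oil × 0.5419 = 541.9 grain
541.9 grain × 0.6566 = 355.81154 chicken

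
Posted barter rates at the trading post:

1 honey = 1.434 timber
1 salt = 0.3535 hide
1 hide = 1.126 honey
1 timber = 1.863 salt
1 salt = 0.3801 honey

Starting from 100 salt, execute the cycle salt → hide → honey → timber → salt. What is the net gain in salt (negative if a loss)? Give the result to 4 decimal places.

100 salt × 0.3535 = 35.35 hide
35.35 hide × 1.126 = 39.8041 honey
39.8041 honey × 1.434 = 57.0790794 timber
57.0790794 timber × 1.863 = 106.3383249222 salt
Net change: 106.3383249222 − 100 = 6.3383249222 salt

6.3383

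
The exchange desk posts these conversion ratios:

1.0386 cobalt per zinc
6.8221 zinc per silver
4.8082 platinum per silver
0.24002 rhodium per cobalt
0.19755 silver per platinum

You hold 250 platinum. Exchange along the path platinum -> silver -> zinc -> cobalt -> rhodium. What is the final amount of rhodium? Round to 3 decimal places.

250 platinum × 0.19755 = 49.3875 silver
49.3875 silver × 6.8221 = 336.92646375 zinc
336.92646375 zinc × 1.0386 = 349.93182525075 cobalt
349.93182525075 cobalt × 0.24002 = 83.990636696685015 rhodium

83.991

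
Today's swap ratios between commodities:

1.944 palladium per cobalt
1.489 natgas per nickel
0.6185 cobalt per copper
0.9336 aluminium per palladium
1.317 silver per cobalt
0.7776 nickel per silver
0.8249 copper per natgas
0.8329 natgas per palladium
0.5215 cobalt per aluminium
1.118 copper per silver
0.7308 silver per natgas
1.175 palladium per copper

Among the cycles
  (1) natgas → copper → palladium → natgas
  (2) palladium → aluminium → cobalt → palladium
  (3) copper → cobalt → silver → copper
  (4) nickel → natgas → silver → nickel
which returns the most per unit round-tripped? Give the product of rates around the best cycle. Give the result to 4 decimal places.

0.9465

(1) 0.8249 × 1.175 × 0.8329 = 0.80729
(2) 0.9336 × 0.5215 × 1.944 = 0.94648
(3) 0.6185 × 1.317 × 1.118 = 0.91068
(4) 1.489 × 0.7308 × 0.7776 = 0.84615
Highest is cycle (2) at 0.9465 (≤1, no arbitrage).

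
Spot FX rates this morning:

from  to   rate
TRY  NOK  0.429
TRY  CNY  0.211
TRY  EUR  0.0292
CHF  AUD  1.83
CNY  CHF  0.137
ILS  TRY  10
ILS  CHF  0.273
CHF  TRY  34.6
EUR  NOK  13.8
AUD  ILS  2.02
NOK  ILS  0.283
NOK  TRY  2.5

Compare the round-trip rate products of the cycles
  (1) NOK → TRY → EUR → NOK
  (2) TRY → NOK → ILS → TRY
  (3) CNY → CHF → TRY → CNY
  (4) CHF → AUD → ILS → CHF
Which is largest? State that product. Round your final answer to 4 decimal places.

1.2141

(1) 2.5 × 0.0292 × 13.8 = 1.00740
(2) 0.429 × 0.283 × 10 = 1.21407
(3) 0.137 × 34.6 × 0.211 = 1.00018
(4) 1.83 × 2.02 × 0.273 = 1.00917
Highest is cycle (2) at 1.2141 (>1, arbitrage).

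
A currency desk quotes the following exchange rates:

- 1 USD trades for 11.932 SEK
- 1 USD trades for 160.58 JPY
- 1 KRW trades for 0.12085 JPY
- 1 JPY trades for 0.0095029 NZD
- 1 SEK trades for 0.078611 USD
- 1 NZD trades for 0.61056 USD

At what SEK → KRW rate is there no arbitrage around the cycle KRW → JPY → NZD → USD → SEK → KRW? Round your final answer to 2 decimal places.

Known legs of the cycle: 0.12085 × 0.0095029 × 0.61056 × 11.932 = 0.0083665114025948928
For no arbitrage the full-cycle product must be 1, so the missing rate is 1 / 0.0083665114025948928 ≈ 119.5241.

119.52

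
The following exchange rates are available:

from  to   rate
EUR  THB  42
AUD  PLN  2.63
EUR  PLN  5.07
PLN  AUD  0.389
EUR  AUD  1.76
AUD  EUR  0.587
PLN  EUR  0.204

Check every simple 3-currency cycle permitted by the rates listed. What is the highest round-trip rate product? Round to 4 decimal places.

EUR→PLN→AUD→EUR: 5.07 × 0.389 × 0.587 = 1.15770
EUR→AUD→PLN→EUR: 1.76 × 2.63 × 0.204 = 0.94428
Maximum is EUR→PLN→AUD→EUR at 1.1577; arbitrage exists.

1.1577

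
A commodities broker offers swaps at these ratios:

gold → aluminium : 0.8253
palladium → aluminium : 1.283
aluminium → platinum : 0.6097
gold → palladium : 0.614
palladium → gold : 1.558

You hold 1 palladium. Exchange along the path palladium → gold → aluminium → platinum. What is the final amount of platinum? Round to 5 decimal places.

1 palladium × 1.558 = 1.558 gold
1.558 gold × 0.8253 = 1.2858174 aluminium
1.2858174 aluminium × 0.6097 = 0.78396286878 platinum

0.78396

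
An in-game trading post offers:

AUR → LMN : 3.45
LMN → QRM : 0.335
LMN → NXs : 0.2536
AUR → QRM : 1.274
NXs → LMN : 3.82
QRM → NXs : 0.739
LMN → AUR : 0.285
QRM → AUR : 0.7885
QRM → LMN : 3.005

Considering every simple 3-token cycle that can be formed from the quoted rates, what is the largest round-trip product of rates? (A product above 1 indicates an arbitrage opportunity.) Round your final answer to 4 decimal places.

QRM→LMN→AUR→QRM: 3.005 × 0.285 × 1.274 = 1.09109
QRM→NXs→LMN→QRM: 0.739 × 3.82 × 0.335 = 0.94570
QRM→AUR→LMN→QRM: 0.7885 × 3.45 × 0.335 = 0.91131
Maximum is QRM→LMN→AUR→QRM at 1.0911; arbitrage exists.

1.0911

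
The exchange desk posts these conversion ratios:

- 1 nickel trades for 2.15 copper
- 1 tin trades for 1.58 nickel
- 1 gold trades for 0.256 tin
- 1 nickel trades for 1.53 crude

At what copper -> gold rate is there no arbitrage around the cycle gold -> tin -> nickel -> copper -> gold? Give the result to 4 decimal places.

Known legs of the cycle: 0.256 × 1.58 × 2.15 = 0.869632
For no arbitrage the full-cycle product must be 1, so the missing rate is 1 / 0.869632 ≈ 1.149912.

1.1499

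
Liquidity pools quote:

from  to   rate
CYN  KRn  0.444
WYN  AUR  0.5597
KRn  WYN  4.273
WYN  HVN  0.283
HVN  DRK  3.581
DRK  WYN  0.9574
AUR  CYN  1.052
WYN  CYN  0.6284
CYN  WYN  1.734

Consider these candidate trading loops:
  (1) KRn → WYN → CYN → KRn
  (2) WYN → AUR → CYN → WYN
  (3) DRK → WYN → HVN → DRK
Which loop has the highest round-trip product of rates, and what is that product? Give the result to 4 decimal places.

1.1922

(1) 4.273 × 0.6284 × 0.444 = 1.19221
(2) 0.5597 × 1.052 × 1.734 = 1.02099
(3) 0.9574 × 0.283 × 3.581 = 0.97025
Highest is cycle (1) at 1.1922 (>1, arbitrage).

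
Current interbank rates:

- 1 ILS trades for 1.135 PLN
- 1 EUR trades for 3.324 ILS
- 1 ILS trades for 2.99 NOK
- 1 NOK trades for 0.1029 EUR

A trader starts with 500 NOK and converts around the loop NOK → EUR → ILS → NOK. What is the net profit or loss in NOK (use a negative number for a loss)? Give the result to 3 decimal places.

500 NOK × 0.1029 = 51.45 EUR
51.45 EUR × 3.324 = 171.0198 ILS
171.0198 ILS × 2.99 = 511.349202 NOK
Net change: 511.349202 − 500 = 11.349202 NOK

11.349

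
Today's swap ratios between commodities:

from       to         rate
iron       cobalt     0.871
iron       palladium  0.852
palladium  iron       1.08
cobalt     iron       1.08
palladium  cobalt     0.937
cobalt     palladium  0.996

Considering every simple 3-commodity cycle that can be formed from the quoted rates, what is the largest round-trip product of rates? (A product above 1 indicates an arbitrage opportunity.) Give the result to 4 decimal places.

0.9369

palladium→iron→cobalt→palladium: 1.08 × 0.871 × 0.996 = 0.93692
palladium→cobalt→iron→palladium: 0.937 × 1.08 × 0.852 = 0.86219
Maximum is palladium→iron→cobalt→palladium at 0.9369; no arbitrage — every cycle loses value.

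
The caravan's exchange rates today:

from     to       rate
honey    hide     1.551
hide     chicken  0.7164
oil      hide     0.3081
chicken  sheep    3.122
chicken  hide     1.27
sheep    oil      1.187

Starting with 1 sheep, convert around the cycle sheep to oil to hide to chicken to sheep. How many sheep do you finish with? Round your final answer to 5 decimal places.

0.81796

1 sheep × 1.187 = 1.187 oil
1.187 oil × 0.3081 = 0.3657147 hide
0.3657147 hide × 0.7164 = 0.26199801108 chicken
0.26199801108 chicken × 3.122 = 0.81795779059176 sheep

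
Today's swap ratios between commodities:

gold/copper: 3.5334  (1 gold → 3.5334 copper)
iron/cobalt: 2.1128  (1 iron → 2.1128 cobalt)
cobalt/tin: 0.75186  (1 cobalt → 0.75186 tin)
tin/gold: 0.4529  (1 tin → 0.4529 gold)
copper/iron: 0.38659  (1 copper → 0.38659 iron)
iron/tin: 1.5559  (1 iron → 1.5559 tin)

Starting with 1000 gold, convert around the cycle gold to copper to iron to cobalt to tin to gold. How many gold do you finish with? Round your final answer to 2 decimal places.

982.75

1000 gold × 3.5334 = 3533.4 copper
3533.4 copper × 0.38659 = 1365.977106 iron
1365.977106 iron × 2.1128 = 2886.0364295568 cobalt
2886.0364295568 cobalt × 0.75186 = 2169.895349926575648 tin
2169.895349926575648 tin × 0.4529 = 982.7456039817461109792 gold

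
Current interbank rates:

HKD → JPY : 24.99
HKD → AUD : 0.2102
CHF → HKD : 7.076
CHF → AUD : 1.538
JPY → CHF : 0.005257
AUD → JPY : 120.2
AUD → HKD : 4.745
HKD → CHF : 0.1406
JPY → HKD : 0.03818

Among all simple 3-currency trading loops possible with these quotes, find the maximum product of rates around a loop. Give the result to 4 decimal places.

1.0261

HKD→CHF→AUD→HKD: 0.1406 × 1.538 × 4.745 = 1.02607
AUD→JPY→CHF→AUD: 120.2 × 0.005257 × 1.538 = 0.97185
HKD→AUD→JPY→HKD: 0.2102 × 120.2 × 0.03818 = 0.96466
HKD→JPY→CHF→HKD: 24.99 × 0.005257 × 7.076 = 0.92959
Maximum is HKD→CHF→AUD→HKD at 1.0261; arbitrage exists.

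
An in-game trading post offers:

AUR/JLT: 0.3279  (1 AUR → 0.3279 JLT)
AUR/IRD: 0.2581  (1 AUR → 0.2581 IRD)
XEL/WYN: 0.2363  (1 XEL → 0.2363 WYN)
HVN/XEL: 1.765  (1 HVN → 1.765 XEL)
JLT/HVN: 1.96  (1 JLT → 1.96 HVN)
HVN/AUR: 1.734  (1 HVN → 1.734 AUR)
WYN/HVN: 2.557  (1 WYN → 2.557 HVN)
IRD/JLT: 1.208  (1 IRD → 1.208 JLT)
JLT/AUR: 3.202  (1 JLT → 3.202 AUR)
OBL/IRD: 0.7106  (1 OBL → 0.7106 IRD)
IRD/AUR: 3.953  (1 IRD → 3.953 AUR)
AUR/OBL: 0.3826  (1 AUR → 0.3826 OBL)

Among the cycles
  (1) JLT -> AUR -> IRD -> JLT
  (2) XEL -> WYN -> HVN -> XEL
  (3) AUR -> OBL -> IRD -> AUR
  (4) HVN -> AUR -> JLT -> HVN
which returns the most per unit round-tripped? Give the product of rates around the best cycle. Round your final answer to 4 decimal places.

1.1144

(1) 3.202 × 0.2581 × 1.208 = 0.99833
(2) 0.2363 × 2.557 × 1.765 = 1.06645
(3) 0.3826 × 0.7106 × 3.953 = 1.07472
(4) 1.734 × 0.3279 × 1.96 = 1.11441
Highest is cycle (4) at 1.1144 (>1, arbitrage).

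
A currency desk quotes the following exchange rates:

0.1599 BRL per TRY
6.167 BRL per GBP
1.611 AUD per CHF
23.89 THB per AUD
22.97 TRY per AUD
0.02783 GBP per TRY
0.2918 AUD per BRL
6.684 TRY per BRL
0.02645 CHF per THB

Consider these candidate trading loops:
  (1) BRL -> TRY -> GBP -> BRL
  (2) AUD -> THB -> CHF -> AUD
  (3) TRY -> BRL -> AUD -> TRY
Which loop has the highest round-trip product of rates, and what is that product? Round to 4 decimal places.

1.1472

(1) 6.684 × 0.02783 × 6.167 = 1.14716
(2) 23.89 × 0.02645 × 1.611 = 1.01798
(3) 0.1599 × 0.2918 × 22.97 = 1.07175
Highest is cycle (1) at 1.1472 (>1, arbitrage).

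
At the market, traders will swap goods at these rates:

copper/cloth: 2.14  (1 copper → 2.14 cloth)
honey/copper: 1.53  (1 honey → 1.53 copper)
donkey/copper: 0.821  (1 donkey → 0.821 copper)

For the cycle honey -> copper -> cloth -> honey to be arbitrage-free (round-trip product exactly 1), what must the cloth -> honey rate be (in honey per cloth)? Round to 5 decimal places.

Known legs of the cycle: 1.53 × 2.14 = 3.2742
For no arbitrage the full-cycle product must be 1, so the missing rate is 1 / 3.2742 ≈ 0.3054181.

0.30542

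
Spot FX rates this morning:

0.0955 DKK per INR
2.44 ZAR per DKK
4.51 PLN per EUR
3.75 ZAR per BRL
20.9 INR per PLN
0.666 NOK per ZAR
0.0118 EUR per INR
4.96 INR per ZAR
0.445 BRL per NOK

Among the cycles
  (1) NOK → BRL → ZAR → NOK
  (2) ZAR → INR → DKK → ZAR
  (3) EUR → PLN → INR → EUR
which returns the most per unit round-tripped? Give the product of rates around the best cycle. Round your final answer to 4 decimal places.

1.1558

(1) 0.445 × 3.75 × 0.666 = 1.11139
(2) 4.96 × 0.0955 × 2.44 = 1.15578
(3) 4.51 × 20.9 × 0.0118 = 1.11226
Highest is cycle (2) at 1.1558 (>1, arbitrage).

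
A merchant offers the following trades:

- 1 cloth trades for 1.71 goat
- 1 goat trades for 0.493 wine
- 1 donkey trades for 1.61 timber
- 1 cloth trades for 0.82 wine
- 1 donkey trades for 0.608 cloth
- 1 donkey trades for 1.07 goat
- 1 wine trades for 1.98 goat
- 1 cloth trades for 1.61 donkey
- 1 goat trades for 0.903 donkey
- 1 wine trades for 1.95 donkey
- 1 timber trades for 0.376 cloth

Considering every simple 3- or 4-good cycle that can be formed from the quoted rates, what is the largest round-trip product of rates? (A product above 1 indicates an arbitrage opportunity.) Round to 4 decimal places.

1.0286

donkey→goat→wine→donkey: 1.07 × 0.493 × 1.95 = 1.02864
donkey→cloth→goat→wine→donkey: 0.608 × 1.71 × 0.493 × 1.95 = 0.99950
timber→cloth→donkey→timber: 0.376 × 1.61 × 1.61 = 0.97463
donkey→cloth→wine→donkey: 0.608 × 0.82 × 1.95 = 0.97219
timber→cloth→wine→donkey→timber: 0.376 × 0.82 × 1.95 × 1.61 = 0.96797
donkey→cloth→goat→donkey: 0.608 × 1.71 × 0.903 = 0.93883
timber→cloth→goat→donkey→timber: 0.376 × 1.71 × 0.903 × 1.61 = 0.93475
donkey→cloth→wine→goat→donkey: 0.608 × 0.82 × 1.98 × 0.903 = 0.89140
Maximum is donkey→goat→wine→donkey at 1.0286; arbitrage exists.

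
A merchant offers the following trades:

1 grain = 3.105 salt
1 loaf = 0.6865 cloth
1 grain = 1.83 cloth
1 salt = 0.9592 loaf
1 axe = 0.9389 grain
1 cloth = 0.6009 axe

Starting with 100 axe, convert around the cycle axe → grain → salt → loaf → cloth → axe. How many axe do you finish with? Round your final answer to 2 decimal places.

100 axe × 0.9389 = 93.89 grain
93.89 grain × 3.105 = 291.52845 salt
291.52845 salt × 0.9592 = 279.63408924 loaf
279.63408924 loaf × 0.6865 = 191.96880226326 cloth
191.96880226326 cloth × 0.6009 = 115.354053279992934 axe

115.35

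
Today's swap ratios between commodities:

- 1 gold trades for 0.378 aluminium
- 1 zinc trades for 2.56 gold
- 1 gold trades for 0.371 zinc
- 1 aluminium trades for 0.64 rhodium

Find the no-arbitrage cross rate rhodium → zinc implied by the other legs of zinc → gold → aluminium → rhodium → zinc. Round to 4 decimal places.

1.6147

Known legs of the cycle: 2.56 × 0.378 × 0.64 = 0.6193152
For no arbitrage the full-cycle product must be 1, so the missing rate is 1 / 0.6193152 ≈ 1.614687.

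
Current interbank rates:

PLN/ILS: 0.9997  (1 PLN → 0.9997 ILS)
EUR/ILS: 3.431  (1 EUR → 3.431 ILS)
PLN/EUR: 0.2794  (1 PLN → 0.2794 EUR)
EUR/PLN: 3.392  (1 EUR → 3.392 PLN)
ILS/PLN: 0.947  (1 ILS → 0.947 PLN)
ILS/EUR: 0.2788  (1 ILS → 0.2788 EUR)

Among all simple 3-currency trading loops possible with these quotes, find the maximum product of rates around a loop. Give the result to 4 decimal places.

0.9454

ILS→EUR→PLN→ILS: 0.2788 × 3.392 × 0.9997 = 0.94541
ILS→PLN→EUR→ILS: 0.947 × 0.2794 × 3.431 = 0.90781
Maximum is ILS→EUR→PLN→ILS at 0.9454; no arbitrage — every cycle loses value.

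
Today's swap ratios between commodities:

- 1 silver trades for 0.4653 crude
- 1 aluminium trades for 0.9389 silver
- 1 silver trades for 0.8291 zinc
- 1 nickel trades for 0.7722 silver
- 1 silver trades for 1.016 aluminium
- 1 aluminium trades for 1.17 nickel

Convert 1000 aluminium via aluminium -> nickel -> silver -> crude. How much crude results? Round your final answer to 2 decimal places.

420.39

1000 aluminium × 1.17 = 1170 nickel
1170 nickel × 0.7722 = 903.474 silver
903.474 silver × 0.4653 = 420.3864522 crude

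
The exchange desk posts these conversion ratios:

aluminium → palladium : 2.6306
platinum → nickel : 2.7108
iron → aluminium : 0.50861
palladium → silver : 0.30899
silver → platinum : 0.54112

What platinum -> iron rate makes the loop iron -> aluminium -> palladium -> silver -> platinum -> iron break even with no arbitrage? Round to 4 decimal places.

4.4702

Known legs of the cycle: 0.50861 × 2.6306 × 0.30899 × 0.54112 = 0.2237060455358028608
For no arbitrage the full-cycle product must be 1, so the missing rate is 1 / 0.2237060455358028608 ≈ 4.470152.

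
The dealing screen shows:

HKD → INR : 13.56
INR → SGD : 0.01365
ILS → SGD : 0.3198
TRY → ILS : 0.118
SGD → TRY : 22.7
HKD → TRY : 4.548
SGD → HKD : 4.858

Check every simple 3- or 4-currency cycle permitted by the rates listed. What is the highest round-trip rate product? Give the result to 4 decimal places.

0.8992

INR→SGD→HKD→INR: 0.01365 × 4.858 × 13.56 = 0.89919
TRY→ILS→SGD→TRY: 0.118 × 0.3198 × 22.7 = 0.85662
TRY→ILS→SGD→HKD→TRY: 0.118 × 0.3198 × 4.858 × 4.548 = 0.83375
Maximum is INR→SGD→HKD→INR at 0.8992; no arbitrage — every cycle loses value.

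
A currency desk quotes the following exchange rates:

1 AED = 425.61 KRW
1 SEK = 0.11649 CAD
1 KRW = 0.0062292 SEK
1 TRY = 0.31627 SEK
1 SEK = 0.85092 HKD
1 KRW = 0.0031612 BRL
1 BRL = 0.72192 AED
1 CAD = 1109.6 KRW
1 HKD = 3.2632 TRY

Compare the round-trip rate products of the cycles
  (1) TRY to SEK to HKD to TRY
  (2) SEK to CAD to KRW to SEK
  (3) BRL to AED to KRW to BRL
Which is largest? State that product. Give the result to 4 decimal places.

(1) 0.31627 × 0.85092 × 3.2632 = 0.87819
(2) 0.11649 × 1109.6 × 0.0062292 = 0.80517
(3) 0.72192 × 425.61 × 0.0031612 = 0.97130
Highest is cycle (3) at 0.9713 (≤1, no arbitrage).

0.9713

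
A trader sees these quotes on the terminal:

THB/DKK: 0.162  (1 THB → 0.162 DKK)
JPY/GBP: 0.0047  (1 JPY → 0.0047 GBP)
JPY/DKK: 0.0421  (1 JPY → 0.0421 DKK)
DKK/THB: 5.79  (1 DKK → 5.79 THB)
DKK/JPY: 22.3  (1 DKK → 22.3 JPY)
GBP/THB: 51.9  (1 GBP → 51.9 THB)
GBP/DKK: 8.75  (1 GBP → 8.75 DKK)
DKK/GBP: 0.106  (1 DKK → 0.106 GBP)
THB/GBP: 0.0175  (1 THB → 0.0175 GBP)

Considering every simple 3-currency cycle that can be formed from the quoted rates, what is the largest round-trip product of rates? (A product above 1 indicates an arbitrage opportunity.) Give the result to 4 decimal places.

0.9171

DKK→JPY→GBP→DKK: 22.3 × 0.0047 × 8.75 = 0.91709
THB→DKK→GBP→THB: 0.162 × 0.106 × 51.9 = 0.89123
THB→GBP→DKK→THB: 0.0175 × 8.75 × 5.79 = 0.88659
Maximum is DKK→JPY→GBP→DKK at 0.9171; no arbitrage — every cycle loses value.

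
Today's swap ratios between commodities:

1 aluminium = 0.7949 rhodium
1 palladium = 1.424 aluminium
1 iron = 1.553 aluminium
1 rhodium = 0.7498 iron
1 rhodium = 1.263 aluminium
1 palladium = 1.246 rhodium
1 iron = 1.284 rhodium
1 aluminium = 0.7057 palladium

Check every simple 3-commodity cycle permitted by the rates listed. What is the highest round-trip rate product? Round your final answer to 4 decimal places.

rhodium→aluminium→palladium→rhodium: 1.263 × 0.7057 × 1.246 = 1.11056
rhodium→iron→aluminium→rhodium: 0.7498 × 1.553 × 0.7949 = 0.92561
Maximum is rhodium→aluminium→palladium→rhodium at 1.1106; arbitrage exists.

1.1106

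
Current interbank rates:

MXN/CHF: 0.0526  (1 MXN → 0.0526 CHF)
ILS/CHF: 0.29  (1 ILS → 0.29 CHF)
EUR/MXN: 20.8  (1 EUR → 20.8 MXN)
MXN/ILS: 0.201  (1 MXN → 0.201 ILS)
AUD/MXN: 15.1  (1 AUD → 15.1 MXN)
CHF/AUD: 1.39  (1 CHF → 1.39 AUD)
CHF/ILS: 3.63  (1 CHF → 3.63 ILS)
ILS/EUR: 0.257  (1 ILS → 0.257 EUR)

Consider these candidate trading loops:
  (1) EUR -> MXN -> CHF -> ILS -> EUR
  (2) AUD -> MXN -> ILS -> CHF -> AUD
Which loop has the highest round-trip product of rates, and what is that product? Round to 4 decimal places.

1.2234

(1) 20.8 × 0.0526 × 3.63 × 0.257 = 1.02068
(2) 15.1 × 0.201 × 0.29 × 1.39 = 1.22345
Highest is cycle (2) at 1.2234 (>1, arbitrage).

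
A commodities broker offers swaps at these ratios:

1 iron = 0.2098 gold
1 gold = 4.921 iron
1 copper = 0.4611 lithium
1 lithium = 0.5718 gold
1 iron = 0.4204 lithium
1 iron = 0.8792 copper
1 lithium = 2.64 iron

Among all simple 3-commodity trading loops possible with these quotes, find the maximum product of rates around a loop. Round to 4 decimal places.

1.1829

iron→lithium→gold→iron: 0.4204 × 0.5718 × 4.921 = 1.18293
iron→copper→lithium→iron: 0.8792 × 0.4611 × 2.64 = 1.07025
Maximum is iron→lithium→gold→iron at 1.1829; arbitrage exists.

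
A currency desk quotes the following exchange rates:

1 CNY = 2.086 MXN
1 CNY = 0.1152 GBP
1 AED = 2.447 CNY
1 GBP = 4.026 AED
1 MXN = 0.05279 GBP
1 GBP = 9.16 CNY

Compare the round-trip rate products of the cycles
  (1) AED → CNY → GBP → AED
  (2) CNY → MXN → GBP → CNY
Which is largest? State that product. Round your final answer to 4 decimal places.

1.1349

(1) 2.447 × 0.1152 × 4.026 = 1.13491
(2) 2.086 × 0.05279 × 9.16 = 1.00870
Highest is cycle (1) at 1.1349 (>1, arbitrage).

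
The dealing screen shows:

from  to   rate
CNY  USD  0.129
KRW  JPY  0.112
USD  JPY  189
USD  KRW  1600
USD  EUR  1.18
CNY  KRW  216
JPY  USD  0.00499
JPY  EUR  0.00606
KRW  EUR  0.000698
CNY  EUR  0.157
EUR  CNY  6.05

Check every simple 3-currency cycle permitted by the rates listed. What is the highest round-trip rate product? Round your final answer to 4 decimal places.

EUR→CNY→USD→EUR: 6.05 × 0.129 × 1.18 = 0.92093
EUR→CNY→KRW→EUR: 6.05 × 216 × 0.000698 = 0.91215
USD→KRW→JPY→USD: 1600 × 0.112 × 0.00499 = 0.89421
Maximum is EUR→CNY→USD→EUR at 0.9209; no arbitrage — every cycle loses value.

0.9209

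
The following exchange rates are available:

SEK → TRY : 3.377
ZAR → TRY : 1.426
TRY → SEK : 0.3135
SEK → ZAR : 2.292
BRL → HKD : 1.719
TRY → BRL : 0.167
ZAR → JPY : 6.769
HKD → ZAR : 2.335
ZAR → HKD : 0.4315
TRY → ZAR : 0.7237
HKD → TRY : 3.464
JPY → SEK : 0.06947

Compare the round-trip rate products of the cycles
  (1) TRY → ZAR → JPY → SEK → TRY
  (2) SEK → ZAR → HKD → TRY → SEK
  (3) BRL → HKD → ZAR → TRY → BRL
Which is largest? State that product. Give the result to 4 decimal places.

(1) 0.7237 × 6.769 × 0.06947 × 3.377 = 1.14924
(2) 2.292 × 0.4315 × 3.464 × 0.3135 = 1.07402
(3) 1.719 × 2.335 × 1.426 × 0.167 = 0.95587
Highest is cycle (1) at 1.1492 (>1, arbitrage).

1.1492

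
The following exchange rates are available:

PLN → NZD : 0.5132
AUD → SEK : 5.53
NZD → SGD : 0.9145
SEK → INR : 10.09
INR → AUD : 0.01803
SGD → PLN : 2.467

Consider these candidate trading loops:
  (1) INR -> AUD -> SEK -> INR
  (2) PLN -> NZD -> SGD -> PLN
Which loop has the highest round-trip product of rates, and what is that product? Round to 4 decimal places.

(1) 0.01803 × 5.53 × 10.09 = 1.00603
(2) 0.5132 × 0.9145 × 2.467 = 1.15782
Highest is cycle (2) at 1.1578 (>1, arbitrage).

1.1578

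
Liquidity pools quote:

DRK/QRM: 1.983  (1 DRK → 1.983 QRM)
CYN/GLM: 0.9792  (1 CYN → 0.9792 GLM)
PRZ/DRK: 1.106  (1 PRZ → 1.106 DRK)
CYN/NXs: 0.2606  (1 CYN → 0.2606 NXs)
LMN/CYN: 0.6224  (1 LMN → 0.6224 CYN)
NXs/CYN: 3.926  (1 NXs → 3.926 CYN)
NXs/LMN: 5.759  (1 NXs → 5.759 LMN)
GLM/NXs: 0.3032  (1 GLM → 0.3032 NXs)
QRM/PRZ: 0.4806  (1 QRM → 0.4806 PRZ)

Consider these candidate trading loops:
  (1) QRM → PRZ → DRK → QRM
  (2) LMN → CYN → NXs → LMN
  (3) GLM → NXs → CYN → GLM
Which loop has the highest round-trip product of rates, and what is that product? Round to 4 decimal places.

1.1656

(1) 0.4806 × 1.106 × 1.983 = 1.05405
(2) 0.6224 × 0.2606 × 5.759 = 0.93410
(3) 0.3032 × 3.926 × 0.9792 = 1.16560
Highest is cycle (3) at 1.1656 (>1, arbitrage).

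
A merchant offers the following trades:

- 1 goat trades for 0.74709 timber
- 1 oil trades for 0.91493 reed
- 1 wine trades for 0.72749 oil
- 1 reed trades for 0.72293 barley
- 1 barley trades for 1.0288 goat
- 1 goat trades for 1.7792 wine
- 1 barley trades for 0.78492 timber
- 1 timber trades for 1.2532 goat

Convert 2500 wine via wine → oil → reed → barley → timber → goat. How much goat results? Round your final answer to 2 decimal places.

2500 wine × 0.72749 = 1818.725 oil
1818.725 oil × 0.91493 = 1664.00606425 reed
1664.00606425 reed × 0.72293 = 1202.9599040282525 barley
1202.9599040282525 barley × 0.78492 = 944.2272878698559523 timber
944.2272878698559523 timber × 1.2532 = 1183.30563715850347942236 goat

1183.31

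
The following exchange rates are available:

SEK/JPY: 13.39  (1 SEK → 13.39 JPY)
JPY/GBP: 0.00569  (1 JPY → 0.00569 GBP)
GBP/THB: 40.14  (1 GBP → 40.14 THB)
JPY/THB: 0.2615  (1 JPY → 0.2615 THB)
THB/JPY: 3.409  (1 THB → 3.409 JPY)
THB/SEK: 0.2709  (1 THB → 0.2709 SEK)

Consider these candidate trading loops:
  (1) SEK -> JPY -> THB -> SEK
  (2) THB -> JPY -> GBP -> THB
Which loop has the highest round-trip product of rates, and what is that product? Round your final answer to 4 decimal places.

0.9486

(1) 13.39 × 0.2615 × 0.2709 = 0.94855
(2) 3.409 × 0.00569 × 40.14 = 0.77860
Highest is cycle (1) at 0.9486 (≤1, no arbitrage).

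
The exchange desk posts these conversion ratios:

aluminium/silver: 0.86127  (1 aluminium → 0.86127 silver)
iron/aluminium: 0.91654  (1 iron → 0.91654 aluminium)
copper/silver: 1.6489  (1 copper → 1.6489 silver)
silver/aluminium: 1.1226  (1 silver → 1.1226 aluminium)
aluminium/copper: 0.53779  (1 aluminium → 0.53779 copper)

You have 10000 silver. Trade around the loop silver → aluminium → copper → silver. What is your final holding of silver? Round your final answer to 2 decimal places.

10000 silver × 1.1226 = 11226 aluminium
11226 aluminium × 0.53779 = 6037.23054 copper
6037.23054 copper × 1.6489 = 9954.789437406 silver

9954.79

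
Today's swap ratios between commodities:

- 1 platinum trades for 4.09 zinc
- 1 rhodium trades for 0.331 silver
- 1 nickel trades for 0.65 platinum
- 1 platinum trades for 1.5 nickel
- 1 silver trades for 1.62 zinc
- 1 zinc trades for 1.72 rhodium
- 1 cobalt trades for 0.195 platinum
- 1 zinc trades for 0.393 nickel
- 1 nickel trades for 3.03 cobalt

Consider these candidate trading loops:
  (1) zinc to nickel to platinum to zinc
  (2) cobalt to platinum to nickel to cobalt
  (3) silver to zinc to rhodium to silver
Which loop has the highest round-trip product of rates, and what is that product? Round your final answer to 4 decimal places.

1.0448

(1) 0.393 × 0.65 × 4.09 = 1.04479
(2) 0.195 × 1.5 × 3.03 = 0.88628
(3) 1.62 × 1.72 × 0.331 = 0.92230
Highest is cycle (1) at 1.0448 (>1, arbitrage).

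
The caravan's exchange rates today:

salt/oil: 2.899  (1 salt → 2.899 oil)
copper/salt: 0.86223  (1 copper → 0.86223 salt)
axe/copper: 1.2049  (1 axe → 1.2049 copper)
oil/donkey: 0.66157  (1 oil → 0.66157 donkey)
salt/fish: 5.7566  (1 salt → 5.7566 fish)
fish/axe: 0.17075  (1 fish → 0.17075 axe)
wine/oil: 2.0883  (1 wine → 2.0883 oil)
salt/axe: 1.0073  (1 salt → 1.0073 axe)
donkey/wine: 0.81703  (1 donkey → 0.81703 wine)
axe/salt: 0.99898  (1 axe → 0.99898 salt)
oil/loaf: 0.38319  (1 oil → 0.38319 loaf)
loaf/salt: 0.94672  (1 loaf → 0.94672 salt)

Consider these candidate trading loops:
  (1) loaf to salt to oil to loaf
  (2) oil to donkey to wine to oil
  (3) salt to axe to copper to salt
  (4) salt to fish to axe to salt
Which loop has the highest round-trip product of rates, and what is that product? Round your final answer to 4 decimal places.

(1) 0.94672 × 2.899 × 0.38319 = 1.05168
(2) 0.66157 × 0.81703 × 2.0883 = 1.12877
(3) 1.0073 × 1.2049 × 0.86223 = 1.04648
(4) 5.7566 × 0.17075 × 0.99898 = 0.98194
Highest is cycle (2) at 1.1288 (>1, arbitrage).

1.1288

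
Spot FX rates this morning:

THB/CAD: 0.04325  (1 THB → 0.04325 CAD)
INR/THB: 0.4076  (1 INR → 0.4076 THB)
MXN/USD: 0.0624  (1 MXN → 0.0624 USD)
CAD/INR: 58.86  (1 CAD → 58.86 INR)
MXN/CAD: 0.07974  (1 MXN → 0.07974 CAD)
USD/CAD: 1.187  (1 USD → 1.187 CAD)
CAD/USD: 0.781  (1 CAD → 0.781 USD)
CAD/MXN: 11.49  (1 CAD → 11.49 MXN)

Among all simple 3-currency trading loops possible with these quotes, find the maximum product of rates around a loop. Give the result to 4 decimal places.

CAD→INR→THB→CAD: 58.86 × 0.4076 × 0.04325 = 1.03763
CAD→MXN→USD→CAD: 11.49 × 0.0624 × 1.187 = 0.85105
Maximum is CAD→INR→THB→CAD at 1.0376; arbitrage exists.

1.0376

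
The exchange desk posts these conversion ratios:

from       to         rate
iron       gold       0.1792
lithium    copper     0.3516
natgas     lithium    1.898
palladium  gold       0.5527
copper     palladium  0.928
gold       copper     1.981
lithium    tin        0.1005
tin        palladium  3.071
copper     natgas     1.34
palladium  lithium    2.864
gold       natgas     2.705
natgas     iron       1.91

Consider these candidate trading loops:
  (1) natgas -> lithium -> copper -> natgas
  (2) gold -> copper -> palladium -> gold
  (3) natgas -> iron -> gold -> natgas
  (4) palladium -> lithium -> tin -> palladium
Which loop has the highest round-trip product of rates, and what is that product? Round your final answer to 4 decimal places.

1.0161

(1) 1.898 × 0.3516 × 1.34 = 0.89423
(2) 1.981 × 0.928 × 0.5527 = 1.01607
(3) 1.91 × 0.1792 × 2.705 = 0.92585
(4) 2.864 × 0.1005 × 3.071 = 0.88393
Highest is cycle (2) at 1.0161 (>1, arbitrage).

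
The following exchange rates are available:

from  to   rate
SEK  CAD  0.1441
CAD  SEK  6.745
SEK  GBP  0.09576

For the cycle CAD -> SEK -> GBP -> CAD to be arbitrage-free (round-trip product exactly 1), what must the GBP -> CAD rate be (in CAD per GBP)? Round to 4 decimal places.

1.5482

Known legs of the cycle: 6.745 × 0.09576 = 0.6459012
For no arbitrage the full-cycle product must be 1, so the missing rate is 1 / 0.6459012 ≈ 1.548224.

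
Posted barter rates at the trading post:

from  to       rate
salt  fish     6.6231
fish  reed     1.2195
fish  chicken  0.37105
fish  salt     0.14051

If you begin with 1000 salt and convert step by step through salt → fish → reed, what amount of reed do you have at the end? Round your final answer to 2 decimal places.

1000 salt × 6.6231 = 6623.1 fish
6623.1 fish × 1.2195 = 8076.87045 reed

8076.87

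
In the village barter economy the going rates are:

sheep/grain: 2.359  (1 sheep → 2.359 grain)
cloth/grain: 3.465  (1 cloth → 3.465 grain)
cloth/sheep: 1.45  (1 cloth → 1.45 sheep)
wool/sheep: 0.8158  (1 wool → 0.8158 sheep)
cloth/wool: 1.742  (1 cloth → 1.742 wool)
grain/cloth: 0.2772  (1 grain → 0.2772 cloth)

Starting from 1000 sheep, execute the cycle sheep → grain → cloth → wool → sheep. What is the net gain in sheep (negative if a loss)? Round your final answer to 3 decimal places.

-70.706

1000 sheep × 2.359 = 2359 grain
2359 grain × 0.2772 = 653.9148 cloth
653.9148 cloth × 1.742 = 1139.1195816 wool
1139.1195816 wool × 0.8158 = 929.29375466928 sheep
Net change: 929.29375466928 − 1000 = -70.70624533072 sheep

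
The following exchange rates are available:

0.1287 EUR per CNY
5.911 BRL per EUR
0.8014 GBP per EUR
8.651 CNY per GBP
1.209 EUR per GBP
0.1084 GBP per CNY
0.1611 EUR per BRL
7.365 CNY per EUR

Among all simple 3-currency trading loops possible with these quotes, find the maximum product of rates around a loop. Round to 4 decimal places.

GBP→EUR→CNY→GBP: 1.209 × 7.365 × 0.1084 = 0.96522
GBP→CNY→EUR→GBP: 8.651 × 0.1287 × 0.8014 = 0.89227
Maximum is GBP→EUR→CNY→GBP at 0.9652; no arbitrage — every cycle loses value.

0.9652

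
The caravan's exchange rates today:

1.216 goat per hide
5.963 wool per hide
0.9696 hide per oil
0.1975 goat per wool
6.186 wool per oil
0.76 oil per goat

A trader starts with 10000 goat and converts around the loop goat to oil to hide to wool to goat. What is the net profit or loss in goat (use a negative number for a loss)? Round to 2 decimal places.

-1321.63

10000 goat × 0.76 = 7600 oil
7600 oil × 0.9696 = 7368.96 hide
7368.96 hide × 5.963 = 43941.10848 wool
43941.10848 wool × 0.1975 = 8678.3689248 goat
Net change: 8678.3689248 − 10000 = -1321.6310752 goat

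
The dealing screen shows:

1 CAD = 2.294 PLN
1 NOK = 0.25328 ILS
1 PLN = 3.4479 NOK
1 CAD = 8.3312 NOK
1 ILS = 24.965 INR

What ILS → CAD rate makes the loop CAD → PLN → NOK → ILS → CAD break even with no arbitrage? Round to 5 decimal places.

0.49917

Known legs of the cycle: 2.294 × 3.4479 × 0.25328 = 2.003313752928
For no arbitrage the full-cycle product must be 1, so the missing rate is 1 / 2.003313752928 ≈ 0.4991729.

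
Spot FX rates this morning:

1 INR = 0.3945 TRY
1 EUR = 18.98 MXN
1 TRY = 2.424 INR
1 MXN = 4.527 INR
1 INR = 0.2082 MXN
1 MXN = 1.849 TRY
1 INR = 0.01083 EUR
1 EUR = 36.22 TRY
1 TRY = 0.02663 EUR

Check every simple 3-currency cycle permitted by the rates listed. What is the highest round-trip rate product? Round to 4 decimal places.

TRY→INR→EUR→TRY: 2.424 × 0.01083 × 36.22 = 0.95084
TRY→EUR→MXN→TRY: 0.02663 × 18.98 × 1.849 = 0.93455
TRY→INR→MXN→TRY: 2.424 × 0.2082 × 1.849 = 0.93315
EUR→MXN→INR→EUR: 18.98 × 4.527 × 0.01083 = 0.93054
Maximum is TRY→INR→EUR→TRY at 0.9508; no arbitrage — every cycle loses value.

0.9508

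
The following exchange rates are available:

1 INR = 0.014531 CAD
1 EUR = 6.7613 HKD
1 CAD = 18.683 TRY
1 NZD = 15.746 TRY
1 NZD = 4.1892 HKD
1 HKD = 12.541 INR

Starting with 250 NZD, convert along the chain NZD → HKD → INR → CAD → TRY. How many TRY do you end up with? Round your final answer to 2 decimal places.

3565.70

250 NZD × 4.1892 = 1047.3 HKD
1047.3 HKD × 12.541 = 13134.1893 INR
13134.1893 INR × 0.014531 = 190.8529047183 CAD
190.8529047183 CAD × 18.683 = 3565.7048188519989 TRY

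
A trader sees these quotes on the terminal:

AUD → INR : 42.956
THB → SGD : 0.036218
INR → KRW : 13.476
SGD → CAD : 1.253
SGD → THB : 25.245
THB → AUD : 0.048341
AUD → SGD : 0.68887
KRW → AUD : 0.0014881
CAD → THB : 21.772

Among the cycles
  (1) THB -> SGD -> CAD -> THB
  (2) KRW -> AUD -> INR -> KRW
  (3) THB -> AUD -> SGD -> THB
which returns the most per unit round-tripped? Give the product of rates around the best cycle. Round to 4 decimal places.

(1) 0.036218 × 1.253 × 21.772 = 0.98804
(2) 0.0014881 × 42.956 × 13.476 = 0.86142
(3) 0.048341 × 0.68887 × 25.245 = 0.84068
Highest is cycle (1) at 0.9880 (≤1, no arbitrage).

0.9880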